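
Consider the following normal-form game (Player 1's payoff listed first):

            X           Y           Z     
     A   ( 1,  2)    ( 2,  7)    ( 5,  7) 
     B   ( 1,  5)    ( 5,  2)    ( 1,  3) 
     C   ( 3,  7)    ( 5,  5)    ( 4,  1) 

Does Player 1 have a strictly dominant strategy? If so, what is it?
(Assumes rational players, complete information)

No strictly dominant strategy exists for Player 1

Work:
A strategy strictly dominates another if it gives a strictly higher payoff against every opponent action. Compare each pair of P1's strategies column-by-column:
  A vs B: [1 vs 1, 2 vs 5, 5 vs 1] → A does not strictly dominate B (column X: 1 ≤ 1)
  A vs C: [1 vs 3, 2 vs 5, 5 vs 4] → A does not strictly dominate C (column X: 1 ≤ 3)
  B vs A: [1 vs 1, 5 vs 2, 1 vs 5] → B does not strictly dominate A (column X: 1 ≤ 1)
  B vs C: [1 vs 3, 5 vs 5, 1 vs 4] → B does not strictly dominate C (column X: 1 ≤ 3)
  C vs A: [3 vs 1, 5 vs 2, 4 vs 5] → C does not strictly dominate A (column Z: 4 ≤ 5)
  C vs B: [3 vs 1, 5 vs 5, 4 vs 1] → C does not strictly dominate B (column Y: 5 ≤ 5)
No single strategy strictly dominates all others → no strictly dominant strategy.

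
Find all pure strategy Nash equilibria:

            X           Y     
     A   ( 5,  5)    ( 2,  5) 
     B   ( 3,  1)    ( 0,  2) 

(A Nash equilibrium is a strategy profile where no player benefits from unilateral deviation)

Nash equilibrium: (A, X), (A, Y)

Work:
Best responses:
  P1 vs X: payoffs [5, 3] → best response A (payoff 5)
  P1 vs Y: payoffs [2, 0] → best response A (payoff 2)
  P2 vs A: payoffs [5, 5] → best response X/Y (payoff 5)
  P2 vs B: payoffs [1, 2] → best response Y (payoff 2)
Mutual best responses: (A,X), (A,Y) → Nash equilibria.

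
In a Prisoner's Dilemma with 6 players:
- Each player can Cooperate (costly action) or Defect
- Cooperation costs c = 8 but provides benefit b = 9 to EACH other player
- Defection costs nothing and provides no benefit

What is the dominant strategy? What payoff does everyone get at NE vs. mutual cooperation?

Dominant: Defect; NE payoff = 0; Coop payoff = 37

Work:
Defect dominates (saves cost c = 8, benefit to others is external)
NE: All defect → everyone gets 0
If all cooperate: each receives (5)×9 - 8 = 37
Social dilemma: 37 > 0 but NE gives 0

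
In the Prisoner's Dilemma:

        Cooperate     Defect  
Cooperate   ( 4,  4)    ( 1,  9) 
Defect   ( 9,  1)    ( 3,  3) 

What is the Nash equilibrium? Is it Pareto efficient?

(Defect, Defect) is NE; not Pareto efficient

Work:
Defect dominates Cooperate for both players:
If P2 cooperates: Defect (9) > Cooperate (4)
If P2 defects: Defect (3) > Cooperate (1)
NE: (Defect, Defect) with payoff (3, 3)
But (Cooperate, Cooperate) = (4, 4) Pareto dominates (3, 3)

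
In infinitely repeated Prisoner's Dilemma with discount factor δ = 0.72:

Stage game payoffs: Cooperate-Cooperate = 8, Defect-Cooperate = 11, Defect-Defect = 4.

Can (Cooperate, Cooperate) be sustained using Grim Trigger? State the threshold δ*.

δ* = 0.4286; since δ = 0.72 ≥ 0.4286, cooperation can be sustained

Work:
For Grim Trigger:
Cooperate forever: 8/(1-δ)
Defect then punished: 11 + 4·δ/(1-δ)
Need: 8/(1-δ) ≥ 11 + 4·δ/(1-δ)
Solving: δ ≥ (T-R)/(T-P) = (11-8)/(11-4) = 0.4286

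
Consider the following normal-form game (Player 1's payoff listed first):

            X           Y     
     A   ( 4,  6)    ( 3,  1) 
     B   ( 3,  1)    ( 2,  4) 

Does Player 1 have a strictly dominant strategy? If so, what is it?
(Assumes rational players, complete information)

Yes, Player 1's strictly dominant strategy is A

Work:
A strategy strictly dominates another if it gives a strictly higher payoff against every opponent action. Compare each pair of P1's strategies column-by-column:
  A vs B: [4 vs 3, 3 vs 2] → A strictly dominates B
  B vs A: [3 vs 4, 2 vs 3] → B does not strictly dominate A (column X: 3 ≤ 4)
A strictly dominates every other strategy → strictly dominant.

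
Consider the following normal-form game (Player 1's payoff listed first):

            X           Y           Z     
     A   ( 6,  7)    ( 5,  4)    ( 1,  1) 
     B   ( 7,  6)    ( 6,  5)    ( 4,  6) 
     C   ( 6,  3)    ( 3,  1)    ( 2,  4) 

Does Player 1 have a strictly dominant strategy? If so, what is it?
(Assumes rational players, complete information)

Yes, Player 1's strictly dominant strategy is B

Work:
A strategy strictly dominates another if it gives a strictly higher payoff against every opponent action. Compare each pair of P1's strategies column-by-column:
  A vs B: [6 vs 7, 5 vs 6, 1 vs 4] → A does not strictly dominate B (column X: 6 ≤ 7)
  A vs C: [6 vs 6, 5 vs 3, 1 vs 2] → A does not strictly dominate C (column X: 6 ≤ 6)
  B vs A: [7 vs 6, 6 vs 5, 4 vs 1] → B strictly dominates A
  B vs C: [7 vs 6, 6 vs 3, 4 vs 2] → B strictly dominates C
  C vs A: [6 vs 6, 3 vs 5, 2 vs 1] → C does not strictly dominate A (column X: 6 ≤ 6)
  C vs B: [6 vs 7, 3 vs 6, 2 vs 4] → C does not strictly dominate B (column X: 6 ≤ 7)
B strictly dominates every other strategy → strictly dominant.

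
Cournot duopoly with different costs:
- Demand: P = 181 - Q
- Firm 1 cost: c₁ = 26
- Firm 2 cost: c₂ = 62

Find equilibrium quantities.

q₁* = 63.67, q₂* = 27.67

Work:
Reaction: q₁ = (181 - 26 - q₂)/2
Reaction: q₂ = (181 - 62 - q₁)/2
Solve simultaneously:
q₁* = (181 - 2×26 + 62)/3 = 63.67
q₂* = (181 - 2×62 + 26)/3 = 27.67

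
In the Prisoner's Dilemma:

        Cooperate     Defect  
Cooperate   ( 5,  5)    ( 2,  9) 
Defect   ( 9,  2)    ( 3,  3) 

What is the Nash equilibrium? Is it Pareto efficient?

(Defect, Defect) is NE; not Pareto efficient

Work:
Defect dominates Cooperate for both players:
If P2 cooperates: Defect (9) > Cooperate (5)
If P2 defects: Defect (3) > Cooperate (2)
NE: (Defect, Defect) with payoff (3, 3)
But (Cooperate, Cooperate) = (5, 5) Pareto dominates (3, 3)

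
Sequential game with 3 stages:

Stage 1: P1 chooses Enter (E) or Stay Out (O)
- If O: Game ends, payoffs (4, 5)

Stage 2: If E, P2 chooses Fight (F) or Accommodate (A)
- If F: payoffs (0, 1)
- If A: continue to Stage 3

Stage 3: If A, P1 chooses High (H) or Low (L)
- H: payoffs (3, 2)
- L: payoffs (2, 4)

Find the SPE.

SPE: (O, A, H); Outcome (4, 5)

Work:
Stage 3: P1 chooses H (3 vs 2)
Stage 2: P2: F->1, A->2 (anticipating H). Choose A
Stage 1: P1: O->4, E->3 (anticipating A, H). Choose O
SPE path: O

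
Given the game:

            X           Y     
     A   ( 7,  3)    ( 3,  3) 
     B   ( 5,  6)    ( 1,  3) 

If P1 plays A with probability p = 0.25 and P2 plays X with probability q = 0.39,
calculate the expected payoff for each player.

E[P1] = 3.06, E[P2] = 3.8775

Work:
E[P1] = p·q·π₁(A,X) + p·(1-q)·π₁(A,Y) + (1-p)·q·π₁(B,X) + (1-p)·(1-q)·π₁(B,Y)
= 0.25·0.39·7 + 0.25·0.61·3 + 0.75·0.39·5 + 0.75·0.61·1
= 3.06

E[P2] = 3.8775 (similar calculation)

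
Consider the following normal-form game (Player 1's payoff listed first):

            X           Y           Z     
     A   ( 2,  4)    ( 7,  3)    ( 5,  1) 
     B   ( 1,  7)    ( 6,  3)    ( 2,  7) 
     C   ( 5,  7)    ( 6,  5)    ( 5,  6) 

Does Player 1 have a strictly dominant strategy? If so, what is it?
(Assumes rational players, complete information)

No strictly dominant strategy exists for Player 1

Work:
A strategy strictly dominates another if it gives a strictly higher payoff against every opponent action. Compare each pair of P1's strategies column-by-column:
  A vs B: [2 vs 1, 7 vs 6, 5 vs 2] → A strictly dominates B
  A vs C: [2 vs 5, 7 vs 6, 5 vs 5] → A does not strictly dominate C (column X: 2 ≤ 5)
  B vs A: [1 vs 2, 6 vs 7, 2 vs 5] → B does not strictly dominate A (column X: 1 ≤ 2)
  B vs C: [1 vs 5, 6 vs 6, 2 vs 5] → B does not strictly dominate C (column X: 1 ≤ 5)
  C vs A: [5 vs 2, 6 vs 7, 5 vs 5] → C does not strictly dominate A (column Y: 6 ≤ 7)
  C vs B: [5 vs 1, 6 vs 6, 5 vs 2] → C does not strictly dominate B (column Y: 6 ≤ 6)
No single strategy strictly dominates all others → no strictly dominant strategy.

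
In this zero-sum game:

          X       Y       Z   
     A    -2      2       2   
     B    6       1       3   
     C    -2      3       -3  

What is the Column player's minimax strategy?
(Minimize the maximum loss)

Column should play Y or Z (all achieve the minimum), value = 3

Work:
Column player minimizes Row's maximum payoff:
Column X: max payoff to Row = 6
Column Y: max payoff to Row = 3
Column Z: max payoff to Row = 3
Minimum is 3, achieved by columns Y, Z (tied).
Each of Y or Z is a minimax strategy.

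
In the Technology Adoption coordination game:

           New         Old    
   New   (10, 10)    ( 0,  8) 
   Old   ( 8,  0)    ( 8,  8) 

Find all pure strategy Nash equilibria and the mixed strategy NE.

Pure NE: (New, New) and (Old, Old); Mixed NE: p = 0.8, q = 0.8

Work:
Check pure NE:
(New, New): (10, 10) - no unilateral deviation beneficial
(Old, Old): (8, 8) - no unilateral deviation beneficial
Mixed NE: P1 plays New with p = 0.8, P2 plays New with q = 0.8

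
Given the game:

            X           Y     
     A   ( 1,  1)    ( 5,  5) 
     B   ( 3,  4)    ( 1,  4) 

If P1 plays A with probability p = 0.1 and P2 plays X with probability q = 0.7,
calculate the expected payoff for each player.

E[P1] = 2.38, E[P2] = 3.82

Work:
E[P1] = p·q·π₁(A,X) + p·(1-q)·π₁(A,Y) + (1-p)·q·π₁(B,X) + (1-p)·(1-q)·π₁(B,Y)
= 0.1·0.7·1 + 0.1·0.3·5 + 0.9·0.7·3 + 0.9·0.3·1
= 2.38

E[P2] = 3.82 (similar calculation)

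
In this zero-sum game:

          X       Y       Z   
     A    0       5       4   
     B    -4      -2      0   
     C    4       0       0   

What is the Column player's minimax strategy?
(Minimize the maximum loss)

Column should play X or Z (all achieve the minimum), value = 4

Work:
Column player minimizes Row's maximum payoff:
Column X: max payoff to Row = 4
Column Y: max payoff to Row = 5
Column Z: max payoff to Row = 4
Minimum is 4, achieved by columns X, Z (tied).
Each of X or Z is a minimax strategy.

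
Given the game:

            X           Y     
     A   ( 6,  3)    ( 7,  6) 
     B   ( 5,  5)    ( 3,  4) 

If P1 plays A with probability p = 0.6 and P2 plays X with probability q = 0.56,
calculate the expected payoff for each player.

E[P1] = 5.512, E[P2] = 4.416

Work:
E[P1] = p·q·π₁(A,X) + p·(1-q)·π₁(A,Y) + (1-p)·q·π₁(B,X) + (1-p)·(1-q)·π₁(B,Y)
= 0.6·0.56·6 + 0.6·0.44·7 + 0.4·0.56·5 + 0.4·0.44·3
= 5.512

E[P2] = 4.416 (similar calculation)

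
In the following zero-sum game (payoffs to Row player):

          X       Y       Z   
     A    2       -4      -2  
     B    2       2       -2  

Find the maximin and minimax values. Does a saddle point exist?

Maximin = -2, Minimax = -2, Saddle: True

Work:
Row minimums: [-4, -2] → maximin = -2
Column maximums: [2, 2, -2] → minimax = -2
Saddle point exists! Game value = -2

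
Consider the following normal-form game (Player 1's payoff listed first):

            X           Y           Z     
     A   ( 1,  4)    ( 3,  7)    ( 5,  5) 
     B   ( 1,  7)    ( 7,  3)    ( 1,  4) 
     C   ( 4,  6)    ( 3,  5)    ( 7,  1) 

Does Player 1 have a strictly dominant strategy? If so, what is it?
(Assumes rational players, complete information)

No strictly dominant strategy exists for Player 1

Work:
A strategy strictly dominates another if it gives a strictly higher payoff against every opponent action. Compare each pair of P1's strategies column-by-column:
  A vs B: [1 vs 1, 3 vs 7, 5 vs 1] → A does not strictly dominate B (column X: 1 ≤ 1)
  A vs C: [1 vs 4, 3 vs 3, 5 vs 7] → A does not strictly dominate C (column X: 1 ≤ 4)
  B vs A: [1 vs 1, 7 vs 3, 1 vs 5] → B does not strictly dominate A (column X: 1 ≤ 1)
  B vs C: [1 vs 4, 7 vs 3, 1 vs 7] → B does not strictly dominate C (column X: 1 ≤ 4)
  C vs A: [4 vs 1, 3 vs 3, 7 vs 5] → C does not strictly dominate A (column Y: 3 ≤ 3)
  C vs B: [4 vs 1, 3 vs 7, 7 vs 1] → C does not strictly dominate B (column Y: 3 ≤ 7)
No single strategy strictly dominates all others → no strictly dominant strategy.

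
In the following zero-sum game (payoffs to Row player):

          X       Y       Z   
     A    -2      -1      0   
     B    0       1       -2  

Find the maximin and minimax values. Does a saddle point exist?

Maximin = -2, Minimax = 0, Saddle: False

Work:
Row minimums: [-2, -2] → maximin = -2
Column maximums: [0, 1, 0] → minimax = 0
No saddle point (maximin ≠ minimax). Mixed strategy needed.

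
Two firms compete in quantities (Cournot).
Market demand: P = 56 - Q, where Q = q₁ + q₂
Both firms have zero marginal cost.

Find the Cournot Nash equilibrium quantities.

q₁* = q₂* = 18.67; P* = 18.67

Work:
Profit: π_i = P·q_i = (a - q_i - q_j)·q_i
FOC: ∂π_i/∂q_i = a - 2q_i - q_j = 0
Reaction function: q_i = (56 - q_j)/2
Symmetry: q* = 56/3 = 18.67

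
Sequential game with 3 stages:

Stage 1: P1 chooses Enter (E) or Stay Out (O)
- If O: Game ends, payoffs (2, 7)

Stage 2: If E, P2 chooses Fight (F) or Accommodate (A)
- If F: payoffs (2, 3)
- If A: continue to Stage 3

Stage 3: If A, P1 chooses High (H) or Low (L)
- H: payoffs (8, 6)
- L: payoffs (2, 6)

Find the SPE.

SPE: (E, A, H); Outcome (8, 6)

Work:
Stage 3: P1 chooses H (8 vs 2)
Stage 2: P2: F->3, A->6 (anticipating H). Choose A
Stage 1: P1: O->2, E->8 (anticipating A, H). Choose E
SPE path: E -> A -> H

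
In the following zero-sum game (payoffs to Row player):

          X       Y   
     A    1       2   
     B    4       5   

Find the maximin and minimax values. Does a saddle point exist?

Maximin = 4, Minimax = 4, Saddle: True

Work:
Row minimums: [1, 4] → maximin = 4
Column maximums: [4, 5] → minimax = 4
Saddle point exists! Game value = 4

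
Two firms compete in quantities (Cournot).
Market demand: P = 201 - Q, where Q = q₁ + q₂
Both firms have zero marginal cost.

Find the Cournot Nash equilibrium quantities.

q₁* = q₂* = 67.0; P* = 67.0

Work:
Profit: π_i = P·q_i = (a - q_i - q_j)·q_i
FOC: ∂π_i/∂q_i = a - 2q_i - q_j = 0
Reaction function: q_i = (201 - q_j)/2
Symmetry: q* = 201/3 = 67.0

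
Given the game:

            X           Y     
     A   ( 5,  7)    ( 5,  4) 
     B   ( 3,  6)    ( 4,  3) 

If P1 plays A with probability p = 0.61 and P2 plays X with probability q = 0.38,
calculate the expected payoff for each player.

E[P1] = 4.4618, E[P2] = 4.75

Work:
E[P1] = p·q·π₁(A,X) + p·(1-q)·π₁(A,Y) + (1-p)·q·π₁(B,X) + (1-p)·(1-q)·π₁(B,Y)
= 0.61·0.38·5 + 0.61·0.62·5 + 0.39·0.38·3 + 0.39·0.62·4
= 4.4618

E[P2] = 4.75 (similar calculation)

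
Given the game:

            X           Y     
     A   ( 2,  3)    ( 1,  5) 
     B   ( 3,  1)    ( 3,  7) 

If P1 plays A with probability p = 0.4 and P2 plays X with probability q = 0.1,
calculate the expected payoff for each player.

E[P1] = 2.24, E[P2] = 5.76

Work:
E[P1] = p·q·π₁(A,X) + p·(1-q)·π₁(A,Y) + (1-p)·q·π₁(B,X) + (1-p)·(1-q)·π₁(B,Y)
= 0.4·0.1·2 + 0.4·0.9·1 + 0.6·0.1·3 + 0.6·0.9·3
= 2.24

E[P2] = 5.76 (similar calculation)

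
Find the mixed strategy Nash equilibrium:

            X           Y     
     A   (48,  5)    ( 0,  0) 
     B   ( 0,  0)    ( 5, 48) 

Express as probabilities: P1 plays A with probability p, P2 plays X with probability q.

p = 0.9057, q = 0.0943

Work:
Find probabilities that make opponent indifferent:
P2 chooses q to make P1 indifferent between A and B
P1 chooses p to make P2 indifferent between X and Y
Mixed NE: P1 plays (A: 0.9057, B: 0.0943), P2 plays (X: 0.0943, Y: 0.9057)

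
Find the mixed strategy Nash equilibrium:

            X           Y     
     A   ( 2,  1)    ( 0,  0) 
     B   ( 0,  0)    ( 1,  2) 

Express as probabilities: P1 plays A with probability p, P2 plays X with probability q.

p = 0.6667, q = 0.3333

Work:
Find probabilities that make opponent indifferent:
P2 chooses q to make P1 indifferent between A and B
P1 chooses p to make P2 indifferent between X and Y
Mixed NE: P1 plays (A: 0.6667, B: 0.3333), P2 plays (X: 0.3333, Y: 0.6667)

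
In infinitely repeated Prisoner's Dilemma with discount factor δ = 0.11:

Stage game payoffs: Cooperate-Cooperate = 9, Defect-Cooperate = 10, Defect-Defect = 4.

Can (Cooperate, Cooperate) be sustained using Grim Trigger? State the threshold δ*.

δ* = 0.1667; since δ = 0.11 < 0.1667, cooperation cannot be sustained

Work:
For Grim Trigger:
Cooperate forever: 9/(1-δ)
Defect then punished: 10 + 4·δ/(1-δ)
Need: 9/(1-δ) ≥ 10 + 4·δ/(1-δ)
Solving: δ ≥ (T-R)/(T-P) = (10-9)/(10-4) = 0.1667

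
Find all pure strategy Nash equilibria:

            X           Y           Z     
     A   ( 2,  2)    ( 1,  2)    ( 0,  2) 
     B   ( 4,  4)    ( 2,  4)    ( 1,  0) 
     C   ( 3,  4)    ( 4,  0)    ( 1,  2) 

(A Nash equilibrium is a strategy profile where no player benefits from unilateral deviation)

Nash equilibrium: (B, X)

Work:
Best responses:
  P1 vs X: payoffs [2, 4, 3] → best response B (payoff 4)
  P1 vs Y: payoffs [1, 2, 4] → best response C (payoff 4)
  P1 vs Z: payoffs [0, 1, 1] → best response B/C (payoff 1)
  P2 vs A: payoffs [2, 2, 2] → best response X/Y/Z (payoff 2)
  P2 vs B: payoffs [4, 4, 0] → best response X/Y (payoff 4)
  P2 vs C: payoffs [4, 0, 2] → best response X (payoff 4)
Mutual best responses: (B,X) → Nash equilibria.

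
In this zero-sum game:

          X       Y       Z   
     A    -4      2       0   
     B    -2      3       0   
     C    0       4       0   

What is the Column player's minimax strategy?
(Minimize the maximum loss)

Column should play X or Z (all achieve the minimum), value = 0

Work:
Column player minimizes Row's maximum payoff:
Column X: max payoff to Row = 0
Column Y: max payoff to Row = 4
Column Z: max payoff to Row = 0
Minimum is 0, achieved by columns X, Z (tied).
Each of X or Z is a minimax strategy.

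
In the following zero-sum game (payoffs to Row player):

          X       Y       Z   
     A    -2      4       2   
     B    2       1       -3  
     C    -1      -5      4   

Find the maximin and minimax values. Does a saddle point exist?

Maximin = -2, Minimax = 2, Saddle: False

Work:
Row minimums: [-2, -3, -5] → maximin = -2
Column maximums: [2, 4, 4] → minimax = 2
No saddle point (maximin ≠ minimax). Mixed strategy needed.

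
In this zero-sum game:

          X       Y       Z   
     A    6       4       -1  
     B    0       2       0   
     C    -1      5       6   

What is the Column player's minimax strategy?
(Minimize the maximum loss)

Column should play Y, value = 5

Work:
Column player minimizes Row's maximum payoff:
Column X: max payoff to Row = 6
Column Y: max payoff to Row = 5
Column Z: max payoff to Row = 6
Minimum is 5, achieved by column Y.
Minimax strategy: Y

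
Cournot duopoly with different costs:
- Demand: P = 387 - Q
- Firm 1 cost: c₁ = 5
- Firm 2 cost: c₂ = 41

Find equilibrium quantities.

q₁* = 139.33, q₂* = 103.33

Work:
Reaction: q₁ = (387 - 5 - q₂)/2
Reaction: q₂ = (387 - 41 - q₁)/2
Solve simultaneously:
q₁* = (387 - 2×5 + 41)/3 = 139.33
q₂* = (387 - 2×41 + 5)/3 = 103.33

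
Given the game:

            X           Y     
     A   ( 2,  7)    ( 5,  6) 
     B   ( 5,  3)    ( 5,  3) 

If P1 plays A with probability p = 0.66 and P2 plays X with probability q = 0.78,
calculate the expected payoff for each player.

E[P1] = 3.4556, E[P2] = 5.4948

Work:
E[P1] = p·q·π₁(A,X) + p·(1-q)·π₁(A,Y) + (1-p)·q·π₁(B,X) + (1-p)·(1-q)·π₁(B,Y)
= 0.66·0.78·2 + 0.66·0.22·5 + 0.34·0.78·5 + 0.34·0.22·5
= 3.4556

E[P2] = 5.4948 (similar calculation)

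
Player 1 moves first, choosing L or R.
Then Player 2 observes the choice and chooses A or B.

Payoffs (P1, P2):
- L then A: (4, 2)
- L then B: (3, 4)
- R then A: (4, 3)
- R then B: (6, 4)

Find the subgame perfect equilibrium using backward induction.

P1 plays R, P2 plays B after L and B after R; Payoff (6, 4)

Work:
Backward induction:
After L: P2 chooses B → P1 gets 3
After R: P2 chooses B → P1 gets 6
P1 chooses R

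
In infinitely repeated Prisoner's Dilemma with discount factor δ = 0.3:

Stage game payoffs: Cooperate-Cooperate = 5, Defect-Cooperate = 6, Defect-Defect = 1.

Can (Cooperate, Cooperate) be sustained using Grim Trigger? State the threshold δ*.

δ* = 0.2; since δ = 0.3 ≥ 0.2, cooperation can be sustained

Work:
For Grim Trigger:
Cooperate forever: 5/(1-δ)
Defect then punished: 6 + 1·δ/(1-δ)
Need: 5/(1-δ) ≥ 6 + 1·δ/(1-δ)
Solving: δ ≥ (T-R)/(T-P) = (6-5)/(6-1) = 0.2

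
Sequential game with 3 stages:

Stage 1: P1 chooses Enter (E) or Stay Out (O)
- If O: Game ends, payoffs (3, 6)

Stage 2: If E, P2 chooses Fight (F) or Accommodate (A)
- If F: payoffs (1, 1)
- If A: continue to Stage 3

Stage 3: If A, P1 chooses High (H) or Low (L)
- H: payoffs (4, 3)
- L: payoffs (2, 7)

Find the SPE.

SPE: (E, A, H); Outcome (4, 3)

Work:
Stage 3: P1 chooses H (4 vs 2)
Stage 2: P2: F->1, A->3 (anticipating H). Choose A
Stage 1: P1: O->3, E->4 (anticipating A, H). Choose E
SPE path: E -> A -> H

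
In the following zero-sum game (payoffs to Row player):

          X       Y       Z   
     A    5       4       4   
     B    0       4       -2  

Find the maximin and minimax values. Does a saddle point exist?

Maximin = 4, Minimax = 4, Saddle: True

Work:
Row minimums: [4, -2] → maximin = 4
Column maximums: [5, 4, 4] → minimax = 4
Saddle point exists! Game value = 4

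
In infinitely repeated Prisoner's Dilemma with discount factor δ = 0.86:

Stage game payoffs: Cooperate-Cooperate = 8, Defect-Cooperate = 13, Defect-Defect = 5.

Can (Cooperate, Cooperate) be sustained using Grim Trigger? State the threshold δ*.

δ* = 0.625; since δ = 0.86 ≥ 0.625, cooperation can be sustained

Work:
For Grim Trigger:
Cooperate forever: 8/(1-δ)
Defect then punished: 13 + 5·δ/(1-δ)
Need: 8/(1-δ) ≥ 13 + 5·δ/(1-δ)
Solving: δ ≥ (T-R)/(T-P) = (13-8)/(13-5) = 0.625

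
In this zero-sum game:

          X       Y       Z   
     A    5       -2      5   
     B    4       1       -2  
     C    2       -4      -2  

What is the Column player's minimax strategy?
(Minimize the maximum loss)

Column should play Y, value = 1

Work:
Column player minimizes Row's maximum payoff:
Column X: max payoff to Row = 5
Column Y: max payoff to Row = 1
Column Z: max payoff to Row = 5
Minimum is 1, achieved by column Y.
Minimax strategy: Y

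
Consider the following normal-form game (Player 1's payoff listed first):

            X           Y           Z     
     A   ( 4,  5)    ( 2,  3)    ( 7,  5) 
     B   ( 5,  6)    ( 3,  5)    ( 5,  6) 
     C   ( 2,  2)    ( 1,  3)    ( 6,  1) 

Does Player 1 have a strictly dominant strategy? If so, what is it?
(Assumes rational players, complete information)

No strictly dominant strategy exists for Player 1

Work:
A strategy strictly dominates another if it gives a strictly higher payoff against every opponent action. Compare each pair of P1's strategies column-by-column:
  A vs B: [4 vs 5, 2 vs 3, 7 vs 5] → A does not strictly dominate B (column X: 4 ≤ 5)
  A vs C: [4 vs 2, 2 vs 1, 7 vs 6] → A strictly dominates C
  B vs A: [5 vs 4, 3 vs 2, 5 vs 7] → B does not strictly dominate A (column Z: 5 ≤ 7)
  B vs C: [5 vs 2, 3 vs 1, 5 vs 6] → B does not strictly dominate C (column Z: 5 ≤ 6)
  C vs A: [2 vs 4, 1 vs 2, 6 vs 7] → C does not strictly dominate A (column X: 2 ≤ 4)
  C vs B: [2 vs 5, 1 vs 3, 6 vs 5] → C does not strictly dominate B (column X: 2 ≤ 5)
No single strategy strictly dominates all others → no strictly dominant strategy.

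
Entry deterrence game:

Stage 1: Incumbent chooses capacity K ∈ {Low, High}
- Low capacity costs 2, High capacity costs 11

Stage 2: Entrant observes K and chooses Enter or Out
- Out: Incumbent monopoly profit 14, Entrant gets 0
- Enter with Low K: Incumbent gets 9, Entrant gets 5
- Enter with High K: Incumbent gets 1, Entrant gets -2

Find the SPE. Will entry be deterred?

SPE: (Low, Enter|Low, Out|High); Entry not deterred. Incumbent net profit = 7, Entrant gets 5

Work:
After Low K: Entrant enters (5 > 0)
After High K: Entrant stays out (-2 < 0)
Incumbent: Low → 9−2=7, High → 14−11=3
Incumbent chooses Low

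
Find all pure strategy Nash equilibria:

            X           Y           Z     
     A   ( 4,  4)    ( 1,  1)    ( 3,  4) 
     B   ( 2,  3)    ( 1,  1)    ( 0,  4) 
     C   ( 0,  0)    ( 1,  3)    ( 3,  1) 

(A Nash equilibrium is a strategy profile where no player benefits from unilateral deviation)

Nash equilibrium: (A, X), (A, Z), (C, Y)

Work:
Best responses:
  P1 vs X: payoffs [4, 2, 0] → best response A (payoff 4)
  P1 vs Y: payoffs [1, 1, 1] → best response A/B/C (payoff 1)
  P1 vs Z: payoffs [3, 0, 3] → best response A/C (payoff 3)
  P2 vs A: payoffs [4, 1, 4] → best response X/Z (payoff 4)
  P2 vs B: payoffs [3, 1, 4] → best response Z (payoff 4)
  P2 vs C: payoffs [0, 3, 1] → best response Y (payoff 3)
Mutual best responses: (A,X), (A,Z), (C,Y) → Nash equilibria.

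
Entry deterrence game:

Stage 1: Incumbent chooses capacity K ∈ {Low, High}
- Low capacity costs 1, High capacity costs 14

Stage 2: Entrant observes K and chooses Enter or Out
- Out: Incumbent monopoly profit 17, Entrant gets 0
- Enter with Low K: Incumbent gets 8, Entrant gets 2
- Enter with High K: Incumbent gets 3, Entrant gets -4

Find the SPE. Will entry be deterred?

SPE: (Low, Enter|Low, Out|High); Entry not deterred. Incumbent net profit = 7, Entrant gets 2

Work:
After Low K: Entrant enters (2 > 0)
After High K: Entrant stays out (-4 < 0)
Incumbent: Low → 8−1=7, High → 17−14=3
Incumbent chooses Low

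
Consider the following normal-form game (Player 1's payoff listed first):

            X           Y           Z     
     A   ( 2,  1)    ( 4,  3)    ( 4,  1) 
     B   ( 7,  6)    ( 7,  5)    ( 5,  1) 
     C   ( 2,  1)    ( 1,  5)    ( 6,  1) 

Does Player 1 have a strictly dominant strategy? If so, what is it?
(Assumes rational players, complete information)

No strictly dominant strategy exists for Player 1

Work:
A strategy strictly dominates another if it gives a strictly higher payoff against every opponent action. Compare each pair of P1's strategies column-by-column:
  A vs B: [2 vs 7, 4 vs 7, 4 vs 5] → A does not strictly dominate B (column X: 2 ≤ 7)
  A vs C: [2 vs 2, 4 vs 1, 4 vs 6] → A does not strictly dominate C (column X: 2 ≤ 2)
  B vs A: [7 vs 2, 7 vs 4, 5 vs 4] → B strictly dominates A
  B vs C: [7 vs 2, 7 vs 1, 5 vs 6] → B does not strictly dominate C (column Z: 5 ≤ 6)
  C vs A: [2 vs 2, 1 vs 4, 6 vs 4] → C does not strictly dominate A (column X: 2 ≤ 2)
  C vs B: [2 vs 7, 1 vs 7, 6 vs 5] → C does not strictly dominate B (column X: 2 ≤ 7)
No single strategy strictly dominates all others → no strictly dominant strategy.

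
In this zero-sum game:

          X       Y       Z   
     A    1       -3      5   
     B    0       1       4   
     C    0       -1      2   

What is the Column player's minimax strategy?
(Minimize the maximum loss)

Column should play X or Y (all achieve the minimum), value = 1

Work:
Column player minimizes Row's maximum payoff:
Column X: max payoff to Row = 1
Column Y: max payoff to Row = 1
Column Z: max payoff to Row = 5
Minimum is 1, achieved by columns X, Y (tied).
Each of X or Y is a minimax strategy.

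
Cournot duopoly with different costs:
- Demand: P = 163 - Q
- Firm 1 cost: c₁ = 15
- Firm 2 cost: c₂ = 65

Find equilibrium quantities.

q₁* = 66.0, q₂* = 16.0

Work:
Reaction: q₁ = (163 - 15 - q₂)/2
Reaction: q₂ = (163 - 65 - q₁)/2
Solve simultaneously:
q₁* = (163 - 2×15 + 65)/3 = 66.0
q₂* = (163 - 2×65 + 15)/3 = 16.0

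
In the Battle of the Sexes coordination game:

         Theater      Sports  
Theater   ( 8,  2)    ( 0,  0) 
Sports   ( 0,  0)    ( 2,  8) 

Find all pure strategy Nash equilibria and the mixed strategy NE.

Pure NE: (Theater, Theater) and (Sports, Sports); Mixed NE: p = 0.8, q = 0.2

Work:
Check pure NE:
(Theater, Theater): (8, 2) - no unilateral deviation beneficial
(Sports, Sports): (2, 8) - no unilateral deviation beneficial
Mixed NE: P1 plays Theater with p = 0.8, P2 plays Theater with q = 0.2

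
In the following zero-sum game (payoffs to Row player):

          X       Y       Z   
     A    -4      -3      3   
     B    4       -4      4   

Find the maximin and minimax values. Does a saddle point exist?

Maximin = -4, Minimax = -3, Saddle: False

Work:
Row minimums: [-4, -4] → maximin = -4
Column maximums: [4, -3, 4] → minimax = -3
No saddle point (maximin ≠ minimax). Mixed strategy needed.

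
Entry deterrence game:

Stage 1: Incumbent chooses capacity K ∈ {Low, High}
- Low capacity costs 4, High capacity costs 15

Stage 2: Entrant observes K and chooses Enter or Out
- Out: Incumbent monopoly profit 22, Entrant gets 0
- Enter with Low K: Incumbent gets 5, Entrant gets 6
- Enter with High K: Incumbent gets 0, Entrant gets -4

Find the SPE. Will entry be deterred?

SPE: (High, Enter|Low, Out|High); Entry deterred. Incumbent net profit = 7

Work:
After Low K: Entrant enters (6 > 0)
After High K: Entrant stays out (-4 < 0)
Incumbent: Low → 5−4=1, High → 22−15=7
Incumbent chooses High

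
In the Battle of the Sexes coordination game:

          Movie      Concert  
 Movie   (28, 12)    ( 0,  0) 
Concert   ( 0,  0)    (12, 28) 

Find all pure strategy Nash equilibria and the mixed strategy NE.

Pure NE: (Movie, Movie) and (Concert, Concert); Mixed NE: p = 0.7, q = 0.3

Work:
Check pure NE:
(Movie, Movie): (28, 12) - no unilateral deviation beneficial
(Concert, Concert): (12, 28) - no unilateral deviation beneficial
Mixed NE: P1 plays Movie with p = 0.7, P2 plays Movie with q = 0.3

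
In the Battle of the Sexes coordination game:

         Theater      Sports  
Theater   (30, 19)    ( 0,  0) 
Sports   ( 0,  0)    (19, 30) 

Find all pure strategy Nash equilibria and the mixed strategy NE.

Pure NE: (Theater, Theater) and (Sports, Sports); Mixed NE: p = 0.6122, q = 0.3878

Work:
Check pure NE:
(Theater, Theater): (30, 19) - no unilateral deviation beneficial
(Sports, Sports): (19, 30) - no unilateral deviation beneficial
Mixed NE: P1 plays Theater with p = 0.6122, P2 plays Theater with q = 0.3878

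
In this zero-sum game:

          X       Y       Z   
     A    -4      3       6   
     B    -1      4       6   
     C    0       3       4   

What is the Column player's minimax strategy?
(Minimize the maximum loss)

Column should play X, value = 0

Work:
Column player minimizes Row's maximum payoff:
Column X: max payoff to Row = 0
Column Y: max payoff to Row = 4
Column Z: max payoff to Row = 6
Minimum is 0, achieved by column X.
Minimax strategy: X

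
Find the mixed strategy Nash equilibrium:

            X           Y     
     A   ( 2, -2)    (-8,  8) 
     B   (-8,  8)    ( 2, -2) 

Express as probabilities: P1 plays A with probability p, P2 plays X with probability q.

p = 0.5, q = 0.5

Work:
Find probabilities that make opponent indifferent:
P2 chooses q to make P1 indifferent between A and B
P1 chooses p to make P2 indifferent between X and Y
Mixed NE: P1 plays (A: 0.5, B: 0.5), P2 plays (X: 0.5, Y: 0.5)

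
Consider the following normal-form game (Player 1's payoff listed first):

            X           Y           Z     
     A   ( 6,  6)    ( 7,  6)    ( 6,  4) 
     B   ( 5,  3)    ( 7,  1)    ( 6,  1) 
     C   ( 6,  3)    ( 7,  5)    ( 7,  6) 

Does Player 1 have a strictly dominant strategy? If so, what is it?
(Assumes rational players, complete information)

No strictly dominant strategy exists for Player 1

Work:
A strategy strictly dominates another if it gives a strictly higher payoff against every opponent action. Compare each pair of P1's strategies column-by-column:
  A vs B: [6 vs 5, 7 vs 7, 6 vs 6] → A does not strictly dominate B (column Y: 7 ≤ 7)
  A vs C: [6 vs 6, 7 vs 7, 6 vs 7] → A does not strictly dominate C (column X: 6 ≤ 6)
  B vs A: [5 vs 6, 7 vs 7, 6 vs 6] → B does not strictly dominate A (column X: 5 ≤ 6)
  B vs C: [5 vs 6, 7 vs 7, 6 vs 7] → B does not strictly dominate C (column X: 5 ≤ 6)
  C vs A: [6 vs 6, 7 vs 7, 7 vs 6] → C does not strictly dominate A (column X: 6 ≤ 6)
  C vs B: [6 vs 5, 7 vs 7, 7 vs 6] → C does not strictly dominate B (column Y: 7 ≤ 7)
No single strategy strictly dominates all others → no strictly dominant strategy.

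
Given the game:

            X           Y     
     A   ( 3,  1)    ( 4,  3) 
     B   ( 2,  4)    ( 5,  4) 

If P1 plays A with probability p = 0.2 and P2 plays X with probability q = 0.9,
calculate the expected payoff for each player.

E[P1] = 2.46, E[P2] = 3.44

Work:
E[P1] = p·q·π₁(A,X) + p·(1-q)·π₁(A,Y) + (1-p)·q·π₁(B,X) + (1-p)·(1-q)·π₁(B,Y)
= 0.2·0.9·3 + 0.2·0.1·4 + 0.8·0.9·2 + 0.8·0.1·5
= 2.46

E[P2] = 3.44 (similar calculation)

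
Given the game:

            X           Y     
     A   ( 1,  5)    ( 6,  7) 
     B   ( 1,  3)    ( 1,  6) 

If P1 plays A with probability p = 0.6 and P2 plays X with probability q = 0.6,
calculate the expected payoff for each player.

E[P1] = 2.2, E[P2] = 5.16

Work:
E[P1] = p·q·π₁(A,X) + p·(1-q)·π₁(A,Y) + (1-p)·q·π₁(B,X) + (1-p)·(1-q)·π₁(B,Y)
= 0.6·0.6·1 + 0.6·0.4·6 + 0.4·0.6·1 + 0.4·0.4·1
= 2.2

E[P2] = 5.16 (similar calculation)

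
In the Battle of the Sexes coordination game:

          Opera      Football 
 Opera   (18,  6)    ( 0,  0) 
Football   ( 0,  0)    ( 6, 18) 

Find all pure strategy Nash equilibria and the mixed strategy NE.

Pure NE: (Opera, Opera) and (Football, Football); Mixed NE: p = 0.75, q = 0.25

Work:
Check pure NE:
(Opera, Opera): (18, 6) - no unilateral deviation beneficial
(Football, Football): (6, 18) - no unilateral deviation beneficial
Mixed NE: P1 plays Opera with p = 0.75, P2 plays Opera with q = 0.25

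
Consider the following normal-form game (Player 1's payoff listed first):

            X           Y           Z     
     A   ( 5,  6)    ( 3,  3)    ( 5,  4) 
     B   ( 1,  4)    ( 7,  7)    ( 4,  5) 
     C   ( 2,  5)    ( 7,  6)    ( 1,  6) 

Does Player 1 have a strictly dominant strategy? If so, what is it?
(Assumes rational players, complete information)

No strictly dominant strategy exists for Player 1

Work:
A strategy strictly dominates another if it gives a strictly higher payoff against every opponent action. Compare each pair of P1's strategies column-by-column:
  A vs B: [5 vs 1, 3 vs 7, 5 vs 4] → A does not strictly dominate B (column Y: 3 ≤ 7)
  A vs C: [5 vs 2, 3 vs 7, 5 vs 1] → A does not strictly dominate C (column Y: 3 ≤ 7)
  B vs A: [1 vs 5, 7 vs 3, 4 vs 5] → B does not strictly dominate A (column X: 1 ≤ 5)
  B vs C: [1 vs 2, 7 vs 7, 4 vs 1] → B does not strictly dominate C (column X: 1 ≤ 2)
  C vs A: [2 vs 5, 7 vs 3, 1 vs 5] → C does not strictly dominate A (column X: 2 ≤ 5)
  C vs B: [2 vs 1, 7 vs 7, 1 vs 4] → C does not strictly dominate B (column Y: 7 ≤ 7)
No single strategy strictly dominates all others → no strictly dominant strategy.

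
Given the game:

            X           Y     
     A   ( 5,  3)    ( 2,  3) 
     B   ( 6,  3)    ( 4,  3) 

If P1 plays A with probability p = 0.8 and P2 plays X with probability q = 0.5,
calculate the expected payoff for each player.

E[P1] = 3.8, E[P2] = 3.0

Work:
E[P1] = p·q·π₁(A,X) + p·(1-q)·π₁(A,Y) + (1-p)·q·π₁(B,X) + (1-p)·(1-q)·π₁(B,Y)
= 0.8·0.5·5 + 0.8·0.5·2 + 0.2·0.5·6 + 0.2·0.5·4
= 3.8

E[P2] = 3.0 (similar calculation)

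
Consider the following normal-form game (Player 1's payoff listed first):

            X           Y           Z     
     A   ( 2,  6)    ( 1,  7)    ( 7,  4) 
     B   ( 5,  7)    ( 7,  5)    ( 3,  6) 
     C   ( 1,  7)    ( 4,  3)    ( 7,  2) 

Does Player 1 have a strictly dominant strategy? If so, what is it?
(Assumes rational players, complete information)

No strictly dominant strategy exists for Player 1

Work:
A strategy strictly dominates another if it gives a strictly higher payoff against every opponent action. Compare each pair of P1's strategies column-by-column:
  A vs B: [2 vs 5, 1 vs 7, 7 vs 3] → A does not strictly dominate B (column X: 2 ≤ 5)
  A vs C: [2 vs 1, 1 vs 4, 7 vs 7] → A does not strictly dominate C (column Y: 1 ≤ 4)
  B vs A: [5 vs 2, 7 vs 1, 3 vs 7] → B does not strictly dominate A (column Z: 3 ≤ 7)
  B vs C: [5 vs 1, 7 vs 4, 3 vs 7] → B does not strictly dominate C (column Z: 3 ≤ 7)
  C vs A: [1 vs 2, 4 vs 1, 7 vs 7] → C does not strictly dominate A (column X: 1 ≤ 2)
  C vs B: [1 vs 5, 4 vs 7, 7 vs 3] → C does not strictly dominate B (column X: 1 ≤ 5)
No single strategy strictly dominates all others → no strictly dominant strategy.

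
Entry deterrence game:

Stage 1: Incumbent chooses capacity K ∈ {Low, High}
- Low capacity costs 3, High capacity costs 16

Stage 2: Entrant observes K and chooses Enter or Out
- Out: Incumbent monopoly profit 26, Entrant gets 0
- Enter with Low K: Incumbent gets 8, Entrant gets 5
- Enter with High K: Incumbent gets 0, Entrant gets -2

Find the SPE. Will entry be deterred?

SPE: (High, Enter|Low, Out|High); Entry deterred. Incumbent net profit = 10

Work:
After Low K: Entrant enters (5 > 0)
After High K: Entrant stays out (-2 < 0)
Incumbent: Low → 8−3=5, High → 26−16=10
Incumbent chooses High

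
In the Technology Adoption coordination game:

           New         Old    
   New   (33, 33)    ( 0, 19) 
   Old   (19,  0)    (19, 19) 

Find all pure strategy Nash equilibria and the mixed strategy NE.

Pure NE: (New, New) and (Old, Old); Mixed NE: p = 0.5758, q = 0.5758

Work:
Check pure NE:
(New, New): (33, 33) - no unilateral deviation beneficial
(Old, Old): (19, 19) - no unilateral deviation beneficial
Mixed NE: P1 plays New with p = 0.5758, P2 plays New with q = 0.5758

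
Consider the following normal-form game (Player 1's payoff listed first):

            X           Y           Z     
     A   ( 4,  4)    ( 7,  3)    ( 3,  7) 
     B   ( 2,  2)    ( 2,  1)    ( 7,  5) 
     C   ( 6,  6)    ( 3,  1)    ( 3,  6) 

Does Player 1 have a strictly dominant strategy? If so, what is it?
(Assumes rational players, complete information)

No strictly dominant strategy exists for Player 1

Work:
A strategy strictly dominates another if it gives a strictly higher payoff against every opponent action. Compare each pair of P1's strategies column-by-column:
  A vs B: [4 vs 2, 7 vs 2, 3 vs 7] → A does not strictly dominate B (column Z: 3 ≤ 7)
  A vs C: [4 vs 6, 7 vs 3, 3 vs 3] → A does not strictly dominate C (column X: 4 ≤ 6)
  B vs A: [2 vs 4, 2 vs 7, 7 vs 3] → B does not strictly dominate A (column X: 2 ≤ 4)
  B vs C: [2 vs 6, 2 vs 3, 7 vs 3] → B does not strictly dominate C (column X: 2 ≤ 6)
  C vs A: [6 vs 4, 3 vs 7, 3 vs 3] → C does not strictly dominate A (column Y: 3 ≤ 7)
  C vs B: [6 vs 2, 3 vs 2, 3 vs 7] → C does not strictly dominate B (column Z: 3 ≤ 7)
No single strategy strictly dominates all others → no strictly dominant strategy.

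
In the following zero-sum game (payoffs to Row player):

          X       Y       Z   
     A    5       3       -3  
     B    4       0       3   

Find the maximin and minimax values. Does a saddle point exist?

Maximin = 0, Minimax = 3, Saddle: False

Work:
Row minimums: [-3, 0] → maximin = 0
Column maximums: [5, 3, 3] → minimax = 3
No saddle point (maximin ≠ minimax). Mixed strategy needed.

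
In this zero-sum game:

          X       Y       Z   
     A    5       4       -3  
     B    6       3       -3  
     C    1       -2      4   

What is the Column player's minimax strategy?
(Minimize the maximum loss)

Column should play Y or Z (all achieve the minimum), value = 4

Work:
Column player minimizes Row's maximum payoff:
Column X: max payoff to Row = 6
Column Y: max payoff to Row = 4
Column Z: max payoff to Row = 4
Minimum is 4, achieved by columns Y, Z (tied).
Each of Y or Z is a minimax strategy.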